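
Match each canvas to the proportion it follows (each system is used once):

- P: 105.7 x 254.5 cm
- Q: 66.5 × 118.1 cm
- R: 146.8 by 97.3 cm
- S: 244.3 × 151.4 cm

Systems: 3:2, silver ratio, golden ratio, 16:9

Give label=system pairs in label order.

Ratios: P ≈ 2.408; Q ≈ 1.776; R ≈ 1.509; S ≈ 1.614.
Targets: 3:2 ≈ 1.500; silver ratio ≈ 2.414; golden ratio ≈ 1.618; 16:9 ≈ 1.778.

P=silver ratio, Q=16:9, R=3:2, S=golden ratio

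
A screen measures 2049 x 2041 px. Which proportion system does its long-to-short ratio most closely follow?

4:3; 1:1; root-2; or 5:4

1:1

Ratio = 2049 / 2041 ≈ 1.004.
Distances: 4:3 1.333 (Δ 0.329); 1:1 1.000 (Δ 0.004); root-2 1.414 (Δ 0.410); 5:4 1.250 (Δ 0.246).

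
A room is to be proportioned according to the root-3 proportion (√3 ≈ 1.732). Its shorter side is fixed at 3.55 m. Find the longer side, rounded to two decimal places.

root-3 ≈ 1.73205.
Longer side = 3.55 × 1.73205 ≈ 6.1488 → 6.15 m.

6.15 m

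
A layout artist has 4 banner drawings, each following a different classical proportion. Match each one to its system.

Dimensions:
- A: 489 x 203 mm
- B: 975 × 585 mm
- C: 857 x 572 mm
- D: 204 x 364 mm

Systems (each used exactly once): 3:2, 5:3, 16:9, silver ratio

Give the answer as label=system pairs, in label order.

A=silver ratio, B=5:3, C=3:2, D=16:9

A = 489/203 ≈ 2.409 → silver ratio (2.414)
B = 975/585 ≈ 1.667 → 5:3 (1.667)
C = 857/572 ≈ 1.498 → 3:2 (1.500)
D = 364/204 ≈ 1.784 → 16:9 (1.778)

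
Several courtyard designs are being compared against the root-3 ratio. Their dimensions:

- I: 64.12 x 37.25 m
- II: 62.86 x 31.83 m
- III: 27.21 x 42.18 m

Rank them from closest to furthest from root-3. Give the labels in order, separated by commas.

I, III, II

Ratios: I = 64.12 / 37.25 ≈ 1.721; II = 62.86 / 31.83 ≈ 1.975; III = 42.18 / 27.21 ≈ 1.550.
|Δ from 1.732|: I 0.011; II 0.243; III 0.182.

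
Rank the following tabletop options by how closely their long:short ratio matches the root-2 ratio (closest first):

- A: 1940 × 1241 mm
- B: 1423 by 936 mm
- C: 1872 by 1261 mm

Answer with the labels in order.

A: 1940/1241 ≈ 1.563 → |1.563 − 1.414| = 0.149
B: 1423/936 ≈ 1.520 → |1.520 − 1.414| = 0.106
C: 1872/1261 ≈ 1.485 → |1.485 − 1.414| = 0.071

C, B, A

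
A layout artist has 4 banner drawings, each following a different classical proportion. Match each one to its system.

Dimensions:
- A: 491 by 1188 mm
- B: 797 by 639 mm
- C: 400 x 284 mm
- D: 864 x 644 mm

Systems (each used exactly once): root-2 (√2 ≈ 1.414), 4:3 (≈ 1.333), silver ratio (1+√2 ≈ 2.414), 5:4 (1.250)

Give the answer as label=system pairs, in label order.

A = 1188/491 ≈ 2.420 → silver ratio (2.414)
B = 797/639 ≈ 1.247 → 5:4 (1.250)
C = 400/284 ≈ 1.408 → root-2 (1.414)
D = 864/644 ≈ 1.342 → 4:3 (1.333)

A=silver ratio, B=5:4, C=root-2, D=4:3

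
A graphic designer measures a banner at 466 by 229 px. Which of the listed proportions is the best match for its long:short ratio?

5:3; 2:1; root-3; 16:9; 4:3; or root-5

466/229 ≈ 2.035. Nearest candidates are 2:1 (2.000, off by 0.035) and root-5 (2.236, off by 0.201).

2:1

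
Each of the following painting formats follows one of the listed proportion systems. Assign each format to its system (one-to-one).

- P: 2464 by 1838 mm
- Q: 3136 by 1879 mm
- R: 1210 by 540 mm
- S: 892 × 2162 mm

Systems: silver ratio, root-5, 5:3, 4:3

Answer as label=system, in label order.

P=4:3, Q=5:3, R=root-5, S=silver ratio

Ratios: P ≈ 1.341; Q ≈ 1.669; R ≈ 2.241; S ≈ 2.424.
Targets: silver ratio ≈ 2.414; root-5 ≈ 2.236; 5:3 ≈ 1.667; 4:3 ≈ 1.333.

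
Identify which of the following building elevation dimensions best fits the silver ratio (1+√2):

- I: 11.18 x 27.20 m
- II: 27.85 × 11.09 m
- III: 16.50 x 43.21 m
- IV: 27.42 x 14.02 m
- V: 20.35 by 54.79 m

I

Ratios (long/short): I ≈ 2.433; II ≈ 2.511; III ≈ 2.619; IV ≈ 1.956; V ≈ 2.692.
silver ratio ≈ 2.414; option I is nearest (Δ 0.019).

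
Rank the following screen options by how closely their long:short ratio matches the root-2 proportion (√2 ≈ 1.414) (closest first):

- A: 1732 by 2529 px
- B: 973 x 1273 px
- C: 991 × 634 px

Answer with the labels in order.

A, B, C

Ratios: A = 2529 / 1732 ≈ 1.460; B = 1273 / 973 ≈ 1.308; C = 991 / 634 ≈ 1.563.
|Δ from 1.414|: A 0.046; B 0.106; C 0.149.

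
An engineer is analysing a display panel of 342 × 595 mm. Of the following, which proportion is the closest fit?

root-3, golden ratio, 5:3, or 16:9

595/342 ≈ 1.740. Nearest candidates are root-3 (1.732, off by 0.008) and 16:9 (1.778, off by 0.038).

root-3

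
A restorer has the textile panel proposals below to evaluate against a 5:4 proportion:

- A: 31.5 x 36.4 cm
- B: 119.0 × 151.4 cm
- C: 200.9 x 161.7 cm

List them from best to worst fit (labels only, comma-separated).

Ratios: A = 36.4 / 31.5 ≈ 1.156; B = 151.4 / 119.0 ≈ 1.272; C = 200.9 / 161.7 ≈ 1.242.
|Δ from 1.250|: A 0.094; B 0.022; C 0.008.

C, B, A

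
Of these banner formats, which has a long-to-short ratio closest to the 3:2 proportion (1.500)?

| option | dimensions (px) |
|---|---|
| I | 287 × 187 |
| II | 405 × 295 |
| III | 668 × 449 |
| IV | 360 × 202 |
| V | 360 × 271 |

Target 3:2 ≈ 1.500.
I: 1.535 (Δ0.035)  II: 1.373 (Δ0.127)  III: 1.488 (Δ0.012)  IV: 1.782 (Δ0.282)  V: 1.328 (Δ0.172)

III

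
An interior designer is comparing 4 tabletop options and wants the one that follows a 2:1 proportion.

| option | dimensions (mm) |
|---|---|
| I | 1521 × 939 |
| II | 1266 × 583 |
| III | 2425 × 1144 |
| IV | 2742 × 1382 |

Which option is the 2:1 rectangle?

IV

Ratios (long/short): I ≈ 1.620; II ≈ 2.172; III ≈ 2.120; IV ≈ 1.984.
2:1 ≈ 2.000; option IV is nearest (Δ 0.016).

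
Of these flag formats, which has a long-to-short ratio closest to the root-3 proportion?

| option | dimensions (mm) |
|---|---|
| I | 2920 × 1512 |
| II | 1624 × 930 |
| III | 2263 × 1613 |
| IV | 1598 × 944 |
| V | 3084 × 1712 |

Target root-3 ≈ 1.732.
I: 1.931 (Δ0.199)  II: 1.746 (Δ0.014)  III: 1.403 (Δ0.329)  IV: 1.693 (Δ0.039)  V: 1.801 (Δ0.069)

II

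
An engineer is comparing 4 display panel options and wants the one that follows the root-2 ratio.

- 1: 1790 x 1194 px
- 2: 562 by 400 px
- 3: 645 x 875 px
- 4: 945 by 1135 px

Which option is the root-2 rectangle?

Ratios (long/short): 1 ≈ 1.499; 2 ≈ 1.405; 3 ≈ 1.357; 4 ≈ 1.201.
root-2 ≈ 1.414; option 2 is nearest (Δ 0.009).

2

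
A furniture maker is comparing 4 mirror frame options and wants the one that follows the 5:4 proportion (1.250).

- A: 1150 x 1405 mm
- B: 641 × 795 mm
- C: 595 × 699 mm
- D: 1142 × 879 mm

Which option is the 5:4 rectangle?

B

Ratios (long/short): A ≈ 1.222; B ≈ 1.240; C ≈ 1.175; D ≈ 1.299.
5:4 ≈ 1.250; option B is nearest (Δ 0.010).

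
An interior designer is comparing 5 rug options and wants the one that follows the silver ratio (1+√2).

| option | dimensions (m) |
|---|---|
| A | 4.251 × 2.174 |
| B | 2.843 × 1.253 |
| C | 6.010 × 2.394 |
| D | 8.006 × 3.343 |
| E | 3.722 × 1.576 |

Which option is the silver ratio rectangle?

D

Target silver ratio ≈ 2.414.
A: 1.955 (Δ0.459)  B: 2.269 (Δ0.145)  C: 2.510 (Δ0.096)  D: 2.395 (Δ0.019)  E: 2.362 (Δ0.052)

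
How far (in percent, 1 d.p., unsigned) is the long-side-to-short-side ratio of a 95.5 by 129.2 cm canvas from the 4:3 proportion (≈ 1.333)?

1.5%

Ratio = 129.2 / 95.5 ≈ 1.3529.
Ideal 4:3 ≈ 1.3333. |1.3529 − 1.3333| / 1.3333 ≈ 1.47% → 1.5%.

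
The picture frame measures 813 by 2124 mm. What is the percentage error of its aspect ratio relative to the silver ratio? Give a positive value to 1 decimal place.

Ratio = 2124 / 813 ≈ 2.6125.
Ideal silver ratio ≈ 2.4142. |2.6125 − 2.4142| / 2.4142 ≈ 8.21% → 8.2%.

8.2%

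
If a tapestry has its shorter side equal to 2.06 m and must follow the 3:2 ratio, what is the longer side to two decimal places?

3:2 = 1.50000.
Longer side = 2.06 × 1.50000 ≈ 3.0900 → 3.09 m.

3.09 m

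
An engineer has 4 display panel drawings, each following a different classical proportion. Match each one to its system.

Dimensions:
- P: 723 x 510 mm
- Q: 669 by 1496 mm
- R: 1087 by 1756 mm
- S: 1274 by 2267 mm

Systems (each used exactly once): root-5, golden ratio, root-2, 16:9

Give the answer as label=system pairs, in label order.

P=root-2, Q=root-5, R=golden ratio, S=16:9

P = 723/510 ≈ 1.418 → root-2 (1.414)
Q = 1496/669 ≈ 2.236 → root-5 (2.236)
R = 1756/1087 ≈ 1.615 → golden ratio (1.618)
S = 2267/1274 ≈ 1.779 → 16:9 (1.778)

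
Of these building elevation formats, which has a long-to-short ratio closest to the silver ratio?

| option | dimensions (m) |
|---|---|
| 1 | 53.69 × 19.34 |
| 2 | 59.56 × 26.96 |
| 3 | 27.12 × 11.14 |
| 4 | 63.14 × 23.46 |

Ratios (long/short): 1 ≈ 2.776; 2 ≈ 2.209; 3 ≈ 2.434; 4 ≈ 2.691.
silver ratio ≈ 2.414; option 3 is nearest (Δ 0.020).

3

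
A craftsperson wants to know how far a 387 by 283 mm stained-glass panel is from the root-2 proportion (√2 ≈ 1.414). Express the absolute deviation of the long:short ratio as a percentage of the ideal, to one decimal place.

Ratio = 387 / 283 ≈ 1.3675.
Ideal root-2 ≈ 1.4142. |1.3675 − 1.4142| / 1.4142 ≈ 3.30% → 3.3%.

3.3%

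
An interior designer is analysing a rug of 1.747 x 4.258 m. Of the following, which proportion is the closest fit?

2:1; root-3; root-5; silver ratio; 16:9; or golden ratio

silver ratio

Ratio = 4.258 / 1.747 ≈ 2.437.
Distances: 2:1 2.000 (Δ 0.437); root-3 1.732 (Δ 0.705); root-5 2.236 (Δ 0.201); silver ratio 2.414 (Δ 0.023); 16:9 1.778 (Δ 0.659); golden ratio 1.618 (Δ 0.819).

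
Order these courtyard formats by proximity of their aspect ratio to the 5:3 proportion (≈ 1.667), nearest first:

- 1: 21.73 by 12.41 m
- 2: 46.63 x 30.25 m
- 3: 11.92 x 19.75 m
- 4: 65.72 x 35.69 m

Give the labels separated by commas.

3, 1, 2, 4

1: 21.73/12.41 ≈ 1.751 → |1.751 − 1.667| = 0.084
2: 46.63/30.25 ≈ 1.541 → |1.541 − 1.667| = 0.126
3: 19.75/11.92 ≈ 1.657 → |1.657 − 1.667| = 0.010
4: 65.72/35.69 ≈ 1.841 → |1.841 − 1.667| = 0.174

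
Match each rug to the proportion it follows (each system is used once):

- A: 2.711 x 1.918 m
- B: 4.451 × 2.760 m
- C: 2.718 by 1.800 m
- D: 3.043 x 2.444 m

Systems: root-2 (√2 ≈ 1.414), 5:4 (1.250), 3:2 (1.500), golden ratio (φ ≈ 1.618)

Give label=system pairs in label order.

A=root-2, B=golden ratio, C=3:2, D=5:4

A = 2.711/1.918 ≈ 1.413 → root-2 (1.414)
B = 4.451/2.760 ≈ 1.613 → golden ratio (1.618)
C = 2.718/1.800 ≈ 1.510 → 3:2 (1.500)
D = 3.043/2.444 ≈ 1.245 → 5:4 (1.250)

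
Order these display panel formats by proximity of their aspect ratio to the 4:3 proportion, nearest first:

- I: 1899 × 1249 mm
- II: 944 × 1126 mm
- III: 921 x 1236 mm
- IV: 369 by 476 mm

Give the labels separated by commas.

III, IV, II, I

Ratios: I = 1899 / 1249 ≈ 1.520; II = 1126 / 944 ≈ 1.193; III = 1236 / 921 ≈ 1.342; IV = 476 / 369 ≈ 1.290.
|Δ from 1.333|: I 0.187; II 0.140; III 0.009; IV 0.043.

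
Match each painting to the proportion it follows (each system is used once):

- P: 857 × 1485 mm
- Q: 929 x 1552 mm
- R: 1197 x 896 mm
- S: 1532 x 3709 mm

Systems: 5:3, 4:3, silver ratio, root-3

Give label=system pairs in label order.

P=root-3, Q=5:3, R=4:3, S=silver ratio

P = 1485/857 ≈ 1.733 → root-3 (1.732)
Q = 1552/929 ≈ 1.671 → 5:3 (1.667)
R = 1197/896 ≈ 1.336 → 4:3 (1.333)
S = 3709/1532 ≈ 2.421 → silver ratio (2.414)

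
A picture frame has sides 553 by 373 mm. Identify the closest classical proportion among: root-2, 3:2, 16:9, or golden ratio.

3:2

Ratio = 553 / 373 ≈ 1.483.
Distances: root-2 1.414 (Δ 0.069); 3:2 1.500 (Δ 0.017); 16:9 1.778 (Δ 0.295); golden ratio 1.618 (Δ 0.135).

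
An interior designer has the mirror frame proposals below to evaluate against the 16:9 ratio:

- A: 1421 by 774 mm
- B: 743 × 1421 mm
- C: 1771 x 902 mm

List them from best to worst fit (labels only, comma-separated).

A: 1421/774 ≈ 1.836 → |1.836 − 1.778| = 0.058
B: 1421/743 ≈ 1.913 → |1.913 − 1.778| = 0.135
C: 1771/902 ≈ 1.963 → |1.963 − 1.778| = 0.185

A, B, C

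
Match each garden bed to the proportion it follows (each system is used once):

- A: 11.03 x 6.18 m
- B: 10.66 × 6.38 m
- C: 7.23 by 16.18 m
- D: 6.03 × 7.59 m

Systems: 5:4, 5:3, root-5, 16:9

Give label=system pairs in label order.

A=16:9, B=5:3, C=root-5, D=5:4

Ratios: A ≈ 1.785; B ≈ 1.671; C ≈ 2.238; D ≈ 1.259.
Targets: 5:4 ≈ 1.250; 5:3 ≈ 1.667; root-5 ≈ 2.236; 16:9 ≈ 1.778.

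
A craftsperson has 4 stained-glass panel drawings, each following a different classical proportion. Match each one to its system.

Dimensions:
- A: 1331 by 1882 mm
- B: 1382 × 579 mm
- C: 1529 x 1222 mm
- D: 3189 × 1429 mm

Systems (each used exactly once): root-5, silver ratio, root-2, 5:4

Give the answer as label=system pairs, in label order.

Ratios: A ≈ 1.414; B ≈ 2.387; C ≈ 1.251; D ≈ 2.232.
Targets: root-5 ≈ 2.236; silver ratio ≈ 2.414; root-2 ≈ 1.414; 5:4 ≈ 1.250.

A=root-2, B=silver ratio, C=5:4, D=root-5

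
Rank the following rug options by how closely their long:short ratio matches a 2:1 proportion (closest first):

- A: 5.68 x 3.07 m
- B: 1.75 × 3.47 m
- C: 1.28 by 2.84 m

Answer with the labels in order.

Ratios: A = 5.68 / 3.07 ≈ 1.850; B = 3.47 / 1.75 ≈ 1.983; C = 2.84 / 1.28 ≈ 2.219.
|Δ from 2.000|: A 0.150; B 0.017; C 0.219.

B, A, C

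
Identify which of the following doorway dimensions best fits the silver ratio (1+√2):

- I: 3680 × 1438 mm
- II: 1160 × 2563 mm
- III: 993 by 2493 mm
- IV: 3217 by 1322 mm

Target silver ratio ≈ 2.414.
I: 2.559 (Δ0.145)  II: 2.209 (Δ0.205)  III: 2.511 (Δ0.097)  IV: 2.433 (Δ0.019)

IV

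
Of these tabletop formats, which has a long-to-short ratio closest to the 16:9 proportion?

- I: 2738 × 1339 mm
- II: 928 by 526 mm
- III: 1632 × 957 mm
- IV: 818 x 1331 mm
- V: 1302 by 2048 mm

Ratios (long/short): I ≈ 2.045; II ≈ 1.764; III ≈ 1.705; IV ≈ 1.627; V ≈ 1.573.
16:9 ≈ 1.778; option II is nearest (Δ 0.014).

II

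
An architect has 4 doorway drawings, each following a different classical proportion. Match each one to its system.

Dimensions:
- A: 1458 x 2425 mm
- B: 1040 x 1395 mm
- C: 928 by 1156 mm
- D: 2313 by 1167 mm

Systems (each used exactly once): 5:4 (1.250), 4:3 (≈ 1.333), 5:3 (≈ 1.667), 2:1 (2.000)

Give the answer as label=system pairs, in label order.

A=5:3, B=4:3, C=5:4, D=2:1

Ratios: A ≈ 1.663; B ≈ 1.341; C ≈ 1.246; D ≈ 1.982.
Targets: 5:4 ≈ 1.250; 4:3 ≈ 1.333; 5:3 ≈ 1.667; 2:1 ≈ 2.000.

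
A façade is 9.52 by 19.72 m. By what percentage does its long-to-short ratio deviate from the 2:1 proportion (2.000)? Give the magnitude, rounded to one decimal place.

Ratio = 19.72 / 9.52 ≈ 2.0714.
Ideal 2:1 = 2.0000. |2.0714 − 2.0000| / 2.0000 ≈ 3.57% → 3.6%.

3.6%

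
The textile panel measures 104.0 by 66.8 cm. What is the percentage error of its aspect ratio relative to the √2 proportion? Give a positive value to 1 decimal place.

Ratio = 104.0 / 66.8 ≈ 1.5569.
Ideal root-2 ≈ 1.4142. |1.5569 − 1.4142| / 1.4142 ≈ 10.09% → 10.1%.

10.1%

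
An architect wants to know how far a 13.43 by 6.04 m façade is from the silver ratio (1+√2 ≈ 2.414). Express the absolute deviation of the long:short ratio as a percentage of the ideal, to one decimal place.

Ratio = 13.43 / 6.04 ≈ 2.2235.
Ideal silver ratio ≈ 2.4142. |2.2235 − 2.4142| / 2.4142 ≈ 7.90% → 7.9%.

7.9%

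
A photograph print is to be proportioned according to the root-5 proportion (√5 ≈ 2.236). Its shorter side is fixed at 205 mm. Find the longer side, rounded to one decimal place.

root-5 ≈ 2.23607.
Longer side = 205 × 2.23607 ≈ 458.394 → 458.4 mm.

458.4 mm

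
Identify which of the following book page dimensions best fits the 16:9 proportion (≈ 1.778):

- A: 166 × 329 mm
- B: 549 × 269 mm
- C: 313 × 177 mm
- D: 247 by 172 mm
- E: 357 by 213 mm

C

Target 16:9 ≈ 1.778.
A: 1.982 (Δ0.204)  B: 2.041 (Δ0.263)  C: 1.768 (Δ0.010)  D: 1.436 (Δ0.342)  E: 1.676 (Δ0.102)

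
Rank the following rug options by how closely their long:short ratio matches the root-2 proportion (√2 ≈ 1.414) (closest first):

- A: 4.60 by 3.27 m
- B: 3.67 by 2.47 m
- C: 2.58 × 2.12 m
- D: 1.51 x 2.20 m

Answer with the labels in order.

A, D, B, C

Ratios: A = 4.60 / 3.27 ≈ 1.407; B = 3.67 / 2.47 ≈ 1.486; C = 2.58 / 2.12 ≈ 1.217; D = 2.20 / 1.51 ≈ 1.457.
|Δ from 1.414|: A 0.007; B 0.072; C 0.197; D 0.043.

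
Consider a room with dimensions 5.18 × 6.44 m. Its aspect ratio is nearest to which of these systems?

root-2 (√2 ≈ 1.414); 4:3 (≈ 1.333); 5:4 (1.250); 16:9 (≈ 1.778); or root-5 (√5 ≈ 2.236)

5:4

6.44/5.18 ≈ 1.243. Nearest candidates are 5:4 (1.250, off by 0.007) and 4:3 (1.333, off by 0.090).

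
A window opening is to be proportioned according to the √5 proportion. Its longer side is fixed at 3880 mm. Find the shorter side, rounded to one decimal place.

root-5 ≈ 2.23607.
Shorter side = 3880 ÷ 2.23607 ≈ 1735.187 → 1735.2 mm.

1735.2 mm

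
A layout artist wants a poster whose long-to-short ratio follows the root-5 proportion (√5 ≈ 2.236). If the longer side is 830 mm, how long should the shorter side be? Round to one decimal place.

371.2 mm

root-5 ≈ 2.23607.
Shorter side = 830 ÷ 2.23607 ≈ 371.187 → 371.2 mm.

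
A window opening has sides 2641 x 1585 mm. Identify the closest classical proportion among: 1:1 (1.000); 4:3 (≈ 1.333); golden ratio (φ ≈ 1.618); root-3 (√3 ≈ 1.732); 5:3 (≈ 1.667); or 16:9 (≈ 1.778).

2641/1585 ≈ 1.666. Nearest candidates are 5:3 (1.667, off by 0.001) and golden ratio (1.618, off by 0.048).

5:3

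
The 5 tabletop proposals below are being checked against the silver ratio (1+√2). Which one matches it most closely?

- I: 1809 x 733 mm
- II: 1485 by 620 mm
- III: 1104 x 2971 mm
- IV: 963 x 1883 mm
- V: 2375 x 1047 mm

Ratios (long/short): I ≈ 2.468; II ≈ 2.395; III ≈ 2.691; IV ≈ 1.955; V ≈ 2.268.
silver ratio ≈ 2.414; option II is nearest (Δ 0.019).

II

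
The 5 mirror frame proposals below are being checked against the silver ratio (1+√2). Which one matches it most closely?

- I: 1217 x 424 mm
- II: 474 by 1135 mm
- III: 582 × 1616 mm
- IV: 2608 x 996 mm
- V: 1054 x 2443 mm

Target silver ratio ≈ 2.414.
I: 2.870 (Δ0.456)  II: 2.395 (Δ0.019)  III: 2.777 (Δ0.363)  IV: 2.618 (Δ0.204)  V: 2.318 (Δ0.096)

II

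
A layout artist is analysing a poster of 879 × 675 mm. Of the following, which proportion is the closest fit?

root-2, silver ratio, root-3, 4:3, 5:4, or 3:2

Ratio = 879 / 675 ≈ 1.302.
Distances: root-2 1.414 (Δ 0.112); silver ratio 2.414 (Δ 1.112); root-3 1.732 (Δ 0.430); 4:3 1.333 (Δ 0.031); 5:4 1.250 (Δ 0.052); 3:2 1.500 (Δ 0.198).

4:3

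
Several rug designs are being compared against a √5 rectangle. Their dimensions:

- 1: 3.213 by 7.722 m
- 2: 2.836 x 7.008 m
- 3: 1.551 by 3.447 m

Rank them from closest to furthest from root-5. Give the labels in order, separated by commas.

3, 1, 2

1: 7.722/3.213 ≈ 2.403 → |2.403 − 2.236| = 0.167
2: 7.008/2.836 ≈ 2.471 → |2.471 − 2.236| = 0.235
3: 3.447/1.551 ≈ 2.222 → |2.222 − 2.236| = 0.014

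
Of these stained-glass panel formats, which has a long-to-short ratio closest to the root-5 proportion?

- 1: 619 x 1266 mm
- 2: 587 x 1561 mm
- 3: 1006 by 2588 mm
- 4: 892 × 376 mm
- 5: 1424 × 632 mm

5

Target root-5 ≈ 2.236.
1: 2.045 (Δ0.191)  2: 2.659 (Δ0.423)  3: 2.573 (Δ0.337)  4: 2.372 (Δ0.136)  5: 2.253 (Δ0.017)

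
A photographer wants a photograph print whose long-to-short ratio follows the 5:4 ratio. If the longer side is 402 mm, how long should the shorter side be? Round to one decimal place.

5:4 = 1.25000.
Shorter side = 402 ÷ 1.25000 ≈ 321.600 → 321.6 mm.

321.6 mm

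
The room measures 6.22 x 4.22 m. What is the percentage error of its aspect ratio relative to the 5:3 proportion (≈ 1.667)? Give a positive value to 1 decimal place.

11.6%

Ratio = 6.22 / 4.22 ≈ 1.4739.
Ideal 5:3 ≈ 1.6667. |1.4739 − 1.6667| / 1.6667 ≈ 11.57% → 11.6%.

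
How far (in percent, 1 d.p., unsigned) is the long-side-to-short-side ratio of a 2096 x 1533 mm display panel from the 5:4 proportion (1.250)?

9.4%

Ratio = 2096 / 1533 ≈ 1.3673.
Ideal 5:4 = 1.2500. |1.3673 − 1.2500| / 1.2500 ≈ 9.38% → 9.4%.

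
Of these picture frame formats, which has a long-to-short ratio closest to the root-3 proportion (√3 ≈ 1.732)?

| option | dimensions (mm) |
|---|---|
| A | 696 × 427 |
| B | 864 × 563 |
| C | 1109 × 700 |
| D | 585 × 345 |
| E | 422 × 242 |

Ratios (long/short): A ≈ 1.630; B ≈ 1.535; C ≈ 1.584; D ≈ 1.696; E ≈ 1.744.
root-3 ≈ 1.732; option E is nearest (Δ 0.012).

E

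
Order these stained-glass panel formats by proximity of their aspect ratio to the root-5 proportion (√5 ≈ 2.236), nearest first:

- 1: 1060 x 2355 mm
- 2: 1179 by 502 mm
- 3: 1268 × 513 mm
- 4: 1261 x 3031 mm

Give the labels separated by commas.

1: 2355/1060 ≈ 2.222 → |2.222 − 2.236| = 0.014
2: 1179/502 ≈ 2.349 → |2.349 − 2.236| = 0.113
3: 1268/513 ≈ 2.472 → |2.472 − 2.236| = 0.236
4: 3031/1261 ≈ 2.404 → |2.404 − 2.236| = 0.168

1, 2, 4, 3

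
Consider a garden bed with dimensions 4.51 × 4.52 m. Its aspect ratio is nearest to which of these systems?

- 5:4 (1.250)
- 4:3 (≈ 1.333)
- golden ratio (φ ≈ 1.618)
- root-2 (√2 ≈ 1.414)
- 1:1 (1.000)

1:1

Ratio = 4.52 / 4.51 ≈ 1.002.
Distances: 5:4 1.250 (Δ 0.248); 4:3 1.333 (Δ 0.331); golden ratio 1.618 (Δ 0.616); root-2 1.414 (Δ 0.412); 1:1 1.000 (Δ 0.002).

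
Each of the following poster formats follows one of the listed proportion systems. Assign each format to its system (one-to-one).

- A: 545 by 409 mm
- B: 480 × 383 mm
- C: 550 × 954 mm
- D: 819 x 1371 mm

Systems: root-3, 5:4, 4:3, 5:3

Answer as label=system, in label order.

Ratios: A ≈ 1.333; B ≈ 1.253; C ≈ 1.735; D ≈ 1.674.
Targets: root-3 ≈ 1.732; 5:4 ≈ 1.250; 4:3 ≈ 1.333; 5:3 ≈ 1.667.

A=4:3, B=5:4, C=root-3, D=5:3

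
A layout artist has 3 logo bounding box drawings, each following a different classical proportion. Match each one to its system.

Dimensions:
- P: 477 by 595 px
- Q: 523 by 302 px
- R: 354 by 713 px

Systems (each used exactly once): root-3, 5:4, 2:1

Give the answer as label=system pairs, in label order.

Ratios: P ≈ 1.247; Q ≈ 1.732; R ≈ 2.014.
Targets: root-3 ≈ 1.732; 5:4 ≈ 1.250; 2:1 ≈ 2.000.

P=5:4, Q=root-3, R=2:1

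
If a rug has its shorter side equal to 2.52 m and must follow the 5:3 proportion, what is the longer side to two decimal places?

4.20 m

5:3 ≈ 1.66667.
Longer side = 2.52 × 1.66667 ≈ 4.2000 → 4.20 m.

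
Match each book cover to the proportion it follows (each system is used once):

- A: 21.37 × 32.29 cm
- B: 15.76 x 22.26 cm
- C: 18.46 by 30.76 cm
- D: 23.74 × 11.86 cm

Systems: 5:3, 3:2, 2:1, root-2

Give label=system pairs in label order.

A=3:2, B=root-2, C=5:3, D=2:1

A = 32.29/21.37 ≈ 1.511 → 3:2 (1.500)
B = 22.26/15.76 ≈ 1.412 → root-2 (1.414)
C = 30.76/18.46 ≈ 1.666 → 5:3 (1.667)
D = 23.74/11.86 ≈ 2.002 → 2:1 (2.000)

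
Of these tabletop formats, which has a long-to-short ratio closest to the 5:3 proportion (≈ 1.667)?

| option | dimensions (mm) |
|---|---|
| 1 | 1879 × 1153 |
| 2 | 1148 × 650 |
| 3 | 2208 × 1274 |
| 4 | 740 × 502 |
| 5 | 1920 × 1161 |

5

Target 5:3 ≈ 1.667.
1: 1.630 (Δ0.037)  2: 1.766 (Δ0.099)  3: 1.733 (Δ0.066)  4: 1.474 (Δ0.193)  5: 1.654 (Δ0.013)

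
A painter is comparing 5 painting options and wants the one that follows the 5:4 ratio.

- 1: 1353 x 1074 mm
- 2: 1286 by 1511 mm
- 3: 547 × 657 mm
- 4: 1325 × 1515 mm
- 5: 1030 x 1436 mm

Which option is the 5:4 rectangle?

1

Ratios (long/short): 1 ≈ 1.260; 2 ≈ 1.175; 3 ≈ 1.201; 4 ≈ 1.143; 5 ≈ 1.394.
5:4 ≈ 1.250; option 1 is nearest (Δ 0.010).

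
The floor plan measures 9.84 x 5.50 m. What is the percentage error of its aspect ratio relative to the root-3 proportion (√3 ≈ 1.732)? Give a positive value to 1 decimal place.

3.3%

Ratio = 9.84 / 5.50 ≈ 1.7891.
Ideal root-3 ≈ 1.7321. |1.7891 − 1.7321| / 1.7321 ≈ 3.29% → 3.3%.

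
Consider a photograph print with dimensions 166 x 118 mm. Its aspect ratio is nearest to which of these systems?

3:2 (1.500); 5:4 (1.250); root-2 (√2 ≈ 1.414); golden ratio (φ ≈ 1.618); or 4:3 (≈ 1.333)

root-2

Ratio = 166 / 118 ≈ 1.407.
Distances: 3:2 1.500 (Δ 0.093); 5:4 1.250 (Δ 0.157); root-2 1.414 (Δ 0.007); golden ratio 1.618 (Δ 0.211); 4:3 1.333 (Δ 0.074).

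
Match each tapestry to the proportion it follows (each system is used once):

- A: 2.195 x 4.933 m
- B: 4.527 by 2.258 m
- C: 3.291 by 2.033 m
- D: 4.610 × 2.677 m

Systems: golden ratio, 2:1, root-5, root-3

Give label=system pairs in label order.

Ratios: A ≈ 2.247; B ≈ 2.005; C ≈ 1.619; D ≈ 1.722.
Targets: golden ratio ≈ 1.618; 2:1 ≈ 2.000; root-5 ≈ 2.236; root-3 ≈ 1.732.

A=root-5, B=2:1, C=golden ratio, D=root-3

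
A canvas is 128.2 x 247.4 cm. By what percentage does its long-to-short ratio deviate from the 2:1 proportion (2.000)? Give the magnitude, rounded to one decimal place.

Ratio = 247.4 / 128.2 ≈ 1.9298.
Ideal 2:1 = 2.0000. |1.9298 − 2.0000| / 2.0000 ≈ 3.51% → 3.5%.

3.5%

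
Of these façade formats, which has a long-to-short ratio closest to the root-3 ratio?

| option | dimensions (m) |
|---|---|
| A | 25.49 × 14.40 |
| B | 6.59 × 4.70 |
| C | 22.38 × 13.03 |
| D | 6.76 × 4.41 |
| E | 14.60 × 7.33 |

C

Target root-3 ≈ 1.732.
A: 1.770 (Δ0.038)  B: 1.402 (Δ0.330)  C: 1.718 (Δ0.014)  D: 1.533 (Δ0.199)  E: 1.992 (Δ0.260)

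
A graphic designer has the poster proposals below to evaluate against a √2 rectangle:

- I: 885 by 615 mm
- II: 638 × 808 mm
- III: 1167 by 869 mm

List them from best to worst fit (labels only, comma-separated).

Ratios: I = 885 / 615 ≈ 1.439; II = 808 / 638 ≈ 1.266; III = 1167 / 869 ≈ 1.343.
|Δ from 1.414|: I 0.025; II 0.148; III 0.071.

I, III, II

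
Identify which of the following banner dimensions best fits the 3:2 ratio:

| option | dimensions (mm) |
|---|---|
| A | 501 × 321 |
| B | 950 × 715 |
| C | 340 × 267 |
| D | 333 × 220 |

Ratios (long/short): A ≈ 1.561; B ≈ 1.329; C ≈ 1.273; D ≈ 1.514.
3:2 ≈ 1.500; option D is nearest (Δ 0.014).

D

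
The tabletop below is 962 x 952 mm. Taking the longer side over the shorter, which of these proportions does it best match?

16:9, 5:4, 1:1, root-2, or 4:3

1:1

962/952 ≈ 1.011. Nearest candidates are 1:1 (1.000, off by 0.011) and 5:4 (1.250, off by 0.239).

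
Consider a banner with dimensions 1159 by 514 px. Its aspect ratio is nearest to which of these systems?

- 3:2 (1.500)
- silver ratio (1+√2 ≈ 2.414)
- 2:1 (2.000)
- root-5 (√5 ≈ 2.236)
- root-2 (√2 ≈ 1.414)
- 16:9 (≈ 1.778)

1159/514 ≈ 2.255. Nearest candidates are root-5 (2.236, off by 0.019) and silver ratio (2.414, off by 0.159).

root-5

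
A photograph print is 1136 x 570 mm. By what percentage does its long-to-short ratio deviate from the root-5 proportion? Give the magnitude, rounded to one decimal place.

10.9%

Ratio = 1136 / 570 ≈ 1.9930.
Ideal root-5 ≈ 2.2361. |1.9930 − 2.2361| / 2.2361 ≈ 10.87% → 10.9%.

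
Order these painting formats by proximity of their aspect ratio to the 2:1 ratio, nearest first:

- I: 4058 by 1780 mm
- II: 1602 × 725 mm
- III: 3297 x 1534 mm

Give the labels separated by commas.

I: 4058/1780 ≈ 2.280 → |2.280 − 2.000| = 0.280
II: 1602/725 ≈ 2.210 → |2.210 − 2.000| = 0.210
III: 3297/1534 ≈ 2.149 → |2.149 − 2.000| = 0.149

III, II, I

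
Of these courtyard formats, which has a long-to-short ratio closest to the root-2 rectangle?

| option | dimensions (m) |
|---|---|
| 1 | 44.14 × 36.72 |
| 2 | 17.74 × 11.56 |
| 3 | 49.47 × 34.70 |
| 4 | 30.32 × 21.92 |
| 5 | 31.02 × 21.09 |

Ratios (long/short): 1 ≈ 1.202; 2 ≈ 1.535; 3 ≈ 1.426; 4 ≈ 1.383; 5 ≈ 1.471.
root-2 ≈ 1.414; option 3 is nearest (Δ 0.012).

3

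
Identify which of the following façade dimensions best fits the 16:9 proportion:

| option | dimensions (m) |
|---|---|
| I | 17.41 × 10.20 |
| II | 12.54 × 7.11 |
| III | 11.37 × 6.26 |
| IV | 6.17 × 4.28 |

II

Target 16:9 ≈ 1.778.
I: 1.707 (Δ0.071)  II: 1.764 (Δ0.014)  III: 1.816 (Δ0.038)  IV: 1.442 (Δ0.336)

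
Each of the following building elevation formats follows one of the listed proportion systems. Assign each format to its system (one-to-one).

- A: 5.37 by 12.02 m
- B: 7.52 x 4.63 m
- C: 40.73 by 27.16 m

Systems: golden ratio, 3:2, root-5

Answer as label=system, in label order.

Ratios: A ≈ 2.238; B ≈ 1.624; C ≈ 1.500.
Targets: golden ratio ≈ 1.618; 3:2 ≈ 1.500; root-5 ≈ 2.236.

A=root-5, B=golden ratio, C=3:2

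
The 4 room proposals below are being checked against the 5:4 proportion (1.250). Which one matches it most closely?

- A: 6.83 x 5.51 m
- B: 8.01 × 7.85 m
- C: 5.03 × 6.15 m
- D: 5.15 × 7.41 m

A

Ratios (long/short): A ≈ 1.240; B ≈ 1.020; C ≈ 1.223; D ≈ 1.439.
5:4 ≈ 1.250; option A is nearest (Δ 0.010).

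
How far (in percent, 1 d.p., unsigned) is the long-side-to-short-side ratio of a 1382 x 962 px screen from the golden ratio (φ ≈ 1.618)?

11.2%

Ratio = 1382 / 962 ≈ 1.4366.
Ideal golden ratio ≈ 1.6180. |1.4366 − 1.6180| / 1.6180 ≈ 11.21% → 11.2%.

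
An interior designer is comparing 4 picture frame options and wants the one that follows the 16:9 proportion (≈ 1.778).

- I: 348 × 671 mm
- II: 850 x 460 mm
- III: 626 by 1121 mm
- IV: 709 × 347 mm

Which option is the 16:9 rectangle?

III

Target 16:9 ≈ 1.778.
I: 1.928 (Δ0.150)  II: 1.848 (Δ0.070)  III: 1.791 (Δ0.013)  IV: 2.043 (Δ0.265)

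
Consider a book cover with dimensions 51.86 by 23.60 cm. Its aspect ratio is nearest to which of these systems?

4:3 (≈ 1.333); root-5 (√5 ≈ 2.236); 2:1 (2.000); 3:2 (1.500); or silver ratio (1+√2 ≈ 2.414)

Ratio = 51.86 / 23.60 ≈ 2.197.
Distances: 4:3 1.333 (Δ 0.864); root-5 2.236 (Δ 0.039); 2:1 2.000 (Δ 0.197); 3:2 1.500 (Δ 0.697); silver ratio 2.414 (Δ 0.217).

root-5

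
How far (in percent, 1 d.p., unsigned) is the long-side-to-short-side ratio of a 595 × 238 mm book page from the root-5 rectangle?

11.8%

Ratio = 595 / 238 ≈ 2.5000.
Ideal root-5 ≈ 2.2361. |2.5000 − 2.2361| / 2.2361 ≈ 11.80% → 11.8%.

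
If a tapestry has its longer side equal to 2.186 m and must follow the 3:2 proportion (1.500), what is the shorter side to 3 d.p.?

1.457 m

3:2 = 1.50000.
Shorter side = 2.186 ÷ 1.50000 ≈ 1.45733 → 1.457 m.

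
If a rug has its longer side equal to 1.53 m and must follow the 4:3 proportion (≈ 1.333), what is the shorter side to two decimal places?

4:3 ≈ 1.33333.
Shorter side = 1.53 ÷ 1.33333 ≈ 1.1475 → 1.15 m.

1.15 m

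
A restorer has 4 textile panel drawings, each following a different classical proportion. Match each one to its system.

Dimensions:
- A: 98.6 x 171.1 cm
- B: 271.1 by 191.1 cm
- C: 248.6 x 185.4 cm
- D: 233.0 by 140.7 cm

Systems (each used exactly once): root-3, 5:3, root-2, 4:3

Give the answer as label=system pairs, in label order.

A = 171.1/98.6 ≈ 1.735 → root-3 (1.732)
B = 271.1/191.1 ≈ 1.419 → root-2 (1.414)
C = 248.6/185.4 ≈ 1.341 → 4:3 (1.333)
D = 233.0/140.7 ≈ 1.656 → 5:3 (1.667)

A=root-3, B=root-2, C=4:3, D=5:3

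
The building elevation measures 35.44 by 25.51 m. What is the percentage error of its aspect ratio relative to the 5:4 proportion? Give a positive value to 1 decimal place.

Ratio = 35.44 / 25.51 ≈ 1.3893.
Ideal 5:4 = 1.2500. |1.3893 − 1.2500| / 1.2500 ≈ 11.14% → 11.1%.

11.1%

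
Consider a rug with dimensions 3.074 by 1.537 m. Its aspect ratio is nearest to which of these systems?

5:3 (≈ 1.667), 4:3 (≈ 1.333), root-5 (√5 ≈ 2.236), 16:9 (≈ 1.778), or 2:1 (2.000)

3.074/1.537 ≈ 2.000. Nearest candidates are 2:1 (2.000, off by 0.000) and 16:9 (1.778, off by 0.222).

2:1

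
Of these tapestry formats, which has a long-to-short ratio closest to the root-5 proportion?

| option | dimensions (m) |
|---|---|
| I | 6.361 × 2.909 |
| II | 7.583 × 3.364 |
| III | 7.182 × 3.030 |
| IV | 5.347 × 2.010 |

Ratios (long/short): I ≈ 2.187; II ≈ 2.254; III ≈ 2.370; IV ≈ 2.660.
root-5 ≈ 2.236; option II is nearest (Δ 0.018).

II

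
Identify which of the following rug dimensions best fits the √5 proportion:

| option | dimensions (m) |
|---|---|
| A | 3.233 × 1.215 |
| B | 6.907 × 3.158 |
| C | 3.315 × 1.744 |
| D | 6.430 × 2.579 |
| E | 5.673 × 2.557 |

E

Target root-5 ≈ 2.236.
A: 2.661 (Δ0.425)  B: 2.187 (Δ0.049)  C: 1.901 (Δ0.335)  D: 2.493 (Δ0.257)  E: 2.219 (Δ0.017)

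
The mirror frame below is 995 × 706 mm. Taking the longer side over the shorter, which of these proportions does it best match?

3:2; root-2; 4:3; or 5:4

root-2

995/706 ≈ 1.409. Nearest candidates are root-2 (1.414, off by 0.005) and 4:3 (1.333, off by 0.076).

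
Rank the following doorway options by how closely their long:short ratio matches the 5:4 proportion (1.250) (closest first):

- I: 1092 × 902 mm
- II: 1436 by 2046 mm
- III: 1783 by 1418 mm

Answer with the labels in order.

III, I, II

I: 1092/902 ≈ 1.211 → |1.211 − 1.250| = 0.039
II: 2046/1436 ≈ 1.425 → |1.425 − 1.250| = 0.175
III: 1783/1418 ≈ 1.257 → |1.257 − 1.250| = 0.007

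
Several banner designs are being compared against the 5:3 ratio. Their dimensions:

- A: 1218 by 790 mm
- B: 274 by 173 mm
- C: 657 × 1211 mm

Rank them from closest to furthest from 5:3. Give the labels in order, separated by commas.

B, A, C

Ratios: A = 1218 / 790 ≈ 1.542; B = 274 / 173 ≈ 1.584; C = 1211 / 657 ≈ 1.843.
|Δ from 1.667|: A 0.125; B 0.083; C 0.176.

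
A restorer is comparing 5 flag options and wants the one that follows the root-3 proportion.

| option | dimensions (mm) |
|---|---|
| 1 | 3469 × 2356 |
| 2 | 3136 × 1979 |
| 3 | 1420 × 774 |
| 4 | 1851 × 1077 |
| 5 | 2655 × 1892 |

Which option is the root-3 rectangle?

4

Ratios (long/short): 1 ≈ 1.472; 2 ≈ 1.585; 3 ≈ 1.835; 4 ≈ 1.719; 5 ≈ 1.403.
root-3 ≈ 1.732; option 4 is nearest (Δ 0.013).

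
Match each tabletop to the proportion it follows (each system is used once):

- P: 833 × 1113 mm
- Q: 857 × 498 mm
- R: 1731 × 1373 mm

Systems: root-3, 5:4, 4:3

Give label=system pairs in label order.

P=4:3, Q=root-3, R=5:4

P = 1113/833 ≈ 1.336 → 4:3 (1.333)
Q = 857/498 ≈ 1.721 → root-3 (1.732)
R = 1731/1373 ≈ 1.261 → 5:4 (1.250)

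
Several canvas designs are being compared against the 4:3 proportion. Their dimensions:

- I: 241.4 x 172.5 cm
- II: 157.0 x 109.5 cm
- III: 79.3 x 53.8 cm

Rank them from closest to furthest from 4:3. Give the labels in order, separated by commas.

I: 241.4/172.5 ≈ 1.399 → |1.399 − 1.333| = 0.066
II: 157.0/109.5 ≈ 1.434 → |1.434 − 1.333| = 0.101
III: 79.3/53.8 ≈ 1.474 → |1.474 − 1.333| = 0.141

I, II, III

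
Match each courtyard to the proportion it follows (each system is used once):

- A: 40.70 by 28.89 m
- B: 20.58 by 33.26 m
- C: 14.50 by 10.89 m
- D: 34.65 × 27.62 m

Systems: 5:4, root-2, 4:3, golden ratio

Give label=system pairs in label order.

A = 40.70/28.89 ≈ 1.409 → root-2 (1.414)
B = 33.26/20.58 ≈ 1.616 → golden ratio (1.618)
C = 14.50/10.89 ≈ 1.331 → 4:3 (1.333)
D = 34.65/27.62 ≈ 1.255 → 5:4 (1.250)

A=root-2, B=golden ratio, C=4:3, D=5:4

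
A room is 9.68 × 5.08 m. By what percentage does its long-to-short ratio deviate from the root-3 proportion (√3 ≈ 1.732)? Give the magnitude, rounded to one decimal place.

Ratio = 9.68 / 5.08 ≈ 1.9055.
Ideal root-3 ≈ 1.7321. |1.9055 − 1.7321| / 1.7321 ≈ 10.01% → 10.0%.

10.0%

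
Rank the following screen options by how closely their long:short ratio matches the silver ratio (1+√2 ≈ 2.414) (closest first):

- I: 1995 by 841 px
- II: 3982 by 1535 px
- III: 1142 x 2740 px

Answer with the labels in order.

Ratios: I = 1995 / 841 ≈ 2.372; II = 3982 / 1535 ≈ 2.594; III = 2740 / 1142 ≈ 2.399.
|Δ from 2.414|: I 0.042; II 0.180; III 0.015.

III, I, II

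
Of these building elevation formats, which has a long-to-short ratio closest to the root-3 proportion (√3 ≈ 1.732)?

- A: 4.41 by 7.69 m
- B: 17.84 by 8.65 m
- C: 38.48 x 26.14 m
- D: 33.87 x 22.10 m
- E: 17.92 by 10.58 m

Target root-3 ≈ 1.732.
A: 1.744 (Δ0.012)  B: 2.062 (Δ0.330)  C: 1.472 (Δ0.260)  D: 1.533 (Δ0.199)  E: 1.694 (Δ0.038)

A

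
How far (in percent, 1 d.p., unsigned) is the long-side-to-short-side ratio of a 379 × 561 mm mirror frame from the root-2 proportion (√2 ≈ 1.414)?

Ratio = 561 / 379 ≈ 1.4802.
Ideal root-2 ≈ 1.4142. |1.4802 − 1.4142| / 1.4142 ≈ 4.67% → 4.7%.

4.7%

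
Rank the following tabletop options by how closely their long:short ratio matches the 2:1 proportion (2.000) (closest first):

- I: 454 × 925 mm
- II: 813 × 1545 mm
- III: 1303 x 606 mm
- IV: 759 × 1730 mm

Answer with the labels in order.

I, II, III, IV

Ratios: I = 925 / 454 ≈ 2.037; II = 1545 / 813 ≈ 1.900; III = 1303 / 606 ≈ 2.150; IV = 1730 / 759 ≈ 2.279.
|Δ from 2.000|: I 0.037; II 0.100; III 0.150; IV 0.279.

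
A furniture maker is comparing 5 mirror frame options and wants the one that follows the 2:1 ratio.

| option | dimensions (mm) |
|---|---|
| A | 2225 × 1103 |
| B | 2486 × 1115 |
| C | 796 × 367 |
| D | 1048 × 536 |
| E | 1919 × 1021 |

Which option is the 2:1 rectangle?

Ratios (long/short): A ≈ 2.017; B ≈ 2.230; C ≈ 2.169; D ≈ 1.955; E ≈ 1.880.
2:1 ≈ 2.000; option A is nearest (Δ 0.017).

A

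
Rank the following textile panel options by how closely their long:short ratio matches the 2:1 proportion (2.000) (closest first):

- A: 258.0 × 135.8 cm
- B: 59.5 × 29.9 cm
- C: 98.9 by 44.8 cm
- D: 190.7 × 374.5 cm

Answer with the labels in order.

B, D, A, C

A: 258.0/135.8 ≈ 1.900 → |1.900 − 2.000| = 0.100
B: 59.5/29.9 ≈ 1.990 → |1.990 − 2.000| = 0.010
C: 98.9/44.8 ≈ 2.208 → |2.208 − 2.000| = 0.208
D: 374.5/190.7 ≈ 1.964 → |1.964 − 2.000| = 0.036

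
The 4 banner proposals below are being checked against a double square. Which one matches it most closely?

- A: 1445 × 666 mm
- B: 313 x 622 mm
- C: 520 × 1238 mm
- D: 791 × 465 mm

B

Ratios (long/short): A ≈ 2.170; B ≈ 1.987; C ≈ 2.381; D ≈ 1.701.
2:1 ≈ 2.000; option B is nearest (Δ 0.013).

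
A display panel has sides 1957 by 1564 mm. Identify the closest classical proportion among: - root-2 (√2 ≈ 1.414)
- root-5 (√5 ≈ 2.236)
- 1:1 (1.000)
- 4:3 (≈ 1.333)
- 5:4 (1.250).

1957/1564 ≈ 1.251. Nearest candidates are 5:4 (1.250, off by 0.001) and 4:3 (1.333, off by 0.082).

5:4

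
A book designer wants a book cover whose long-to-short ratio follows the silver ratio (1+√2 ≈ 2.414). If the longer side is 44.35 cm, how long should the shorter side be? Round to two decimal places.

silver ratio ≈ 2.41421.
Shorter side = 44.35 ÷ 2.41421 ≈ 18.3704 → 18.37 cm.

18.37 cm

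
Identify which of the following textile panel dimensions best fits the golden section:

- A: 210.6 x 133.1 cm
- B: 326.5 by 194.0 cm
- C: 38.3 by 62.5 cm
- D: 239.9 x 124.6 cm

C

Ratios (long/short): A ≈ 1.582; B ≈ 1.683; C ≈ 1.632; D ≈ 1.925.
golden ratio ≈ 1.618; option C is nearest (Δ 0.014).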